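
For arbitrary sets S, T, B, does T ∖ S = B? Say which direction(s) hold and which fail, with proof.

(⟹) This inclusion fails. Take S = ∅, T = {1}, B = ∅; then 1 ∈ T ∖ S but 1 ∉ B.

(⟸) This inclusion fails. Take S = ∅, T = ∅, B = {1}; then 1 ∈ B but 1 ∉ T ∖ S.

Both inclusions fail.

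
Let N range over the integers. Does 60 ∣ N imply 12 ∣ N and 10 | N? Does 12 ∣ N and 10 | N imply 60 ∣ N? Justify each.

The biconditional holds.

(→) If 60 ∣ N, write N = 60q. Since 60 = 5·12, N = 12·(5q), so 12 ∣ N; and since 60 = 6·10, N = 10·(6q), so 10 ∣ N.

(←) Suppose 12 ∣ N and 10 ∣ N. Any common multiple of 12 and 10 is a multiple of their lcm; here lcm(12, 10) = 12·10/gcd(12, 10) = 120/2 = 60, so 60 ∣ N.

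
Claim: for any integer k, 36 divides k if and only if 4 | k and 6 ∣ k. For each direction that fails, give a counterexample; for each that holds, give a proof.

(⇐) This fails: take k = 12. Both 4 ∣ 12 and 6 ∣ 12, yet 12 is not a multiple of 36 (since 12 = 0·36 + 12), so 36 ∤ 12.

(⇒) If 36 ∣ k, write k = 36q. Since 36 = 9·4, k = 4·(9q), so 4 ∣ k; and since 36 = 6·6, k = 6·(6q), so 6 ∣ k.

(⇒) holds; (⇐) fails.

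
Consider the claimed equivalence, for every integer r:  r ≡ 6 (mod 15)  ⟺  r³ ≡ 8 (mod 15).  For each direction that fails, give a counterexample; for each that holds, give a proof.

Forward direction. This fails: take r = 6. Then 6 ≡ 6 (mod 15), but 6³ = 216 ≡ 6 (mod 15), not 8.

Converse. This fails: take r = 2. Then 2³ = 8 ≡ 8 (mod 15), yet 2 ≡ 2 (mod 15), not 6.

Both directions fail.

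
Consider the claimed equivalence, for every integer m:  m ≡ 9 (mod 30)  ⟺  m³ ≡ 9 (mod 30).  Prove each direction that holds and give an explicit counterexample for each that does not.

Equivalent; both directions hold.

(⇐) Suppose m³ ≡ 9 (mod 30). The only residue r in {0, …, 29} with r³ ≡ 9 (mod 30) is r = 9, so m ≡ 9 (mod 30).

(⇒) Suppose m ≡ 9 (mod 30). Write m = 30j + 9. Then (30j + 9)³ = 27000j³ + 24300j² + 7290j + 729 = 30(900j³ + 810j² + 243j + 24) + 9, so m³ ≡ 9 (mod 30).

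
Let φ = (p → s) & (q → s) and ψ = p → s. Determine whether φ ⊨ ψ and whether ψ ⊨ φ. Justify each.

The forward direction holds; the converse fails.

Converse. This fails. Under q = T, p = F, s = F, the left side is false but the right side is true.

Forward direction. Assume the antecedent. If p is true, the antecedent forces (q = F, p = T, s = T) or (q = T, p = T, s = T), and p → s holds there. If p is false, p → s reduces to true regardless of the other variables. Either way p → s holds.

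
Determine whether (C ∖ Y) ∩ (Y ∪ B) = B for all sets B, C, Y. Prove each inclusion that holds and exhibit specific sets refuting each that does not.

(⊇) This inclusion fails. Take B = {1}, C = ∅, Y = ∅; then 1 ∈ B but 1 ∉ (C ∖ Y) ∩ (Y ∪ B).

(⊆) Let x ∈ (C ∖ Y) ∩ (Y ∪ B). Then x ∈ B ∩ C and x ∉ Y, from which x ∈ B.

The sets are not equal: only the forward inclusion holds.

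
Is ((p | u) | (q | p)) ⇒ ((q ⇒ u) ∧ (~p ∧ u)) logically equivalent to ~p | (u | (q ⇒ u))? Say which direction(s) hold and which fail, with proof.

(⟹) Assume the antecedent. If u is true, ~p | (u | (q ⇒ u)) reduces to true regardless of the other variables. If u is false, the antecedent forces (u = F, p = F, q = F), and ~p | (u | (q ⇒ u)) holds there. Either way ~p | (u | (q ⇒ u)) holds.

(⟸) This fails. Under u = F, p = T, q = F, the left side is false but the right side is true.

Not equivalent: only (⇒) holds.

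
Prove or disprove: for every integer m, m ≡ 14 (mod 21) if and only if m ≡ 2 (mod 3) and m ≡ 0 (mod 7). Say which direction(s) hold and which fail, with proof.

Both directions hold.

(⟹) Suppose m ≡ 14 (mod 21); write m = 21j + 14. Since 3 ∣ 21, reducing mod 3 gives m ≡ 14 ≡ 2 (mod 3); since 7 ∣ 21, reducing mod 7 gives m ≡ 14 ≡ 0 (mod 7).

(⟸) Conversely, if m ≡ 2 (mod 3) and m ≡ 0 (mod 7), then by the Chinese remainder theorem m ≡ 14 (mod 21). This is exactly m ≡ 14 (mod 21).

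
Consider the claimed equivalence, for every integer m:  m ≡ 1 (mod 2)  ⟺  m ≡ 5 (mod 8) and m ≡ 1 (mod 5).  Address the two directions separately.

(→) This fails: m = 1 gives 1 ≡ 1 (mod 2) but 1 ≡ 1 (mod 8), so the conjunction on the right does not hold.

(←) Conversely, if m ≡ 5 (mod 8) and m ≡ 1 (mod 5), then by the Chinese remainder theorem m ≡ 21 (mod 40). Since 21 ≡ 1 (mod 2) and 2 ∣ 40, we get m ≡ 1 (mod 2).

The forward direction fails; the converse holds.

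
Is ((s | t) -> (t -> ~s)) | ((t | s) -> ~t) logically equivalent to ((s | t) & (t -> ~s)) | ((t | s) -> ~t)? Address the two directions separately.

Converse. Assume the antecedent. If s is true, the antecedent forces (s = T, t = F), and the consequent holds there. If s is false, the consequent reduces to true regardless of the other variables. Either way the consequent holds.

Forward direction. Assume the antecedent. If s is true, the antecedent forces (s = T, t = F), and the consequent holds there. If s is false, the consequent reduces to true regardless of the other variables. Either way the consequent holds.

Both implications hold.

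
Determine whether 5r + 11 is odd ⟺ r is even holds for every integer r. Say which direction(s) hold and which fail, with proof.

Equivalent; both directions hold.

(→) Suppose 5r + 11 is odd. Since 5 is odd, 5r and r have the same parity, so 5r + 11 ≡ r + 11 (mod 2). As 11 is odd, 5r + 11 is odd exactly when r is even. Thus r is even.

(←) Conversely, suppose r is even; write r = 2j. Then 5r + 11 = 5·(2j) + 11 = 2·5j + 11, which is odd.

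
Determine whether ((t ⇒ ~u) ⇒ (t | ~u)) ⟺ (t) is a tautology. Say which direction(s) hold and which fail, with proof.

(⇒) fails; (⇐) holds.

(→) This fails. Under t = F, u = F, the left side is true but the right side is false.

(←) Assume the antecedent. If t is true, (t ⇒ ~u) ⇒ (t | ~u) reduces to true regardless of the other variables. If t is false, the antecedent cannot hold. Either way (t ⇒ ~u) ⇒ (t | ~u) holds.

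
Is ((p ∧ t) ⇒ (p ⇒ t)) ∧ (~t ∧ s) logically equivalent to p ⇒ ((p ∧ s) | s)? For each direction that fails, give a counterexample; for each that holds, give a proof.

Only the forward implication holds.

(⇒) Assume the antecedent. If p is true, the antecedent forces (p = T, t = F, s = T), and p ⇒ ((p ∧ s) | s) holds there. If p is false, p ⇒ ((p ∧ s) | s) reduces to true regardless of the other variables. Either way p ⇒ ((p ∧ s) | s) holds.

(⇐) This fails. Under p = F, t = F, s = F, the left side is false but the right side is true.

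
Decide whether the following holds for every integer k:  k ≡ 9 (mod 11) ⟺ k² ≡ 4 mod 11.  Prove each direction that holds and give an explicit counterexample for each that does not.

Only the forward implication holds.

(⟹) Suppose k ≡ 9 (mod 11). Write k = 11j + 9. Then (11j + 9)² = 121j² + 198j + 81 = 11(11j² + 18j + 7) + 4, so k² ≡ 4 (mod 11).

(⟸) This fails: take k = 2. Then 2² = 4 ≡ 4 (mod 11), yet 2 ≡ 2 (mod 11), not 9.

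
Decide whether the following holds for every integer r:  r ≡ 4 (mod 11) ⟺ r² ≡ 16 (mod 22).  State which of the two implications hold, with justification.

Neither implication holds.

Forward direction. This fails: take r = 15. Then 15 ≡ 4 (mod 11), but 15² = 225 ≡ 5 (mod 22), not 16.

Converse. This fails: take r = 18. Then 18² = 324 ≡ 16 (mod 22), yet 18 ≡ 7 (mod 11), not 4.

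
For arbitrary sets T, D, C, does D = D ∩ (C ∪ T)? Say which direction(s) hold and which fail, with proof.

The sets are not equal: only the reverse inclusion holds.

(⟹) This inclusion fails. Take T = ∅, D = {1}, C = ∅; then 1 ∈ D but 1 ∉ D ∩ (C ∪ T).

(⟸) Let x ∈ D ∩ (C ∪ T). Then either x ∈ T ∩ D and x ∉ C; or x ∈ D ∩ C and x ∉ T; or x ∈ T ∩ D ∩ C. In each case x ∈ D, so D ∩ (C ∪ T) ⊆ D.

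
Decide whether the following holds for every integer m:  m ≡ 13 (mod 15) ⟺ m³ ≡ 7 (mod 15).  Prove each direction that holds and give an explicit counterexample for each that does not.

Both directions hold; the statement is true.

Forward direction. Suppose m ≡ 13 (mod 15). Write m = 15j + 13. Then (15j + 13)³ = 3375j³ + 8775j² + 7605j + 2197 = 15(225j³ + 585j² + 507j + 146) + 7, so m³ ≡ 7 (mod 15).

Converse. Suppose m³ ≡ 7 (mod 15). The only residue r in {0, …, 14} with r³ ≡ 7 (mod 15) is r = 13, so m ≡ 13 (mod 15).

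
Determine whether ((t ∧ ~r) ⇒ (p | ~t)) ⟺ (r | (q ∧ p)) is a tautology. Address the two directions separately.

Forward direction. This fails. Under t = F, q = F, r = F, p = F, the left side is true but the right side is false.

Converse. Assume the antecedent. If r is true, (t ∧ ~r) ⇒ (p | ~t) reduces to true regardless of the other variables. If r is false, the antecedent forces (t = F, q = T, r = F, p = T) or (t = T, q = T, r = F, p = T), and (t ∧ ~r) ⇒ (p | ~t) holds there. Either way (t ∧ ~r) ⇒ (p | ~t) holds.

(⇒) fails; (⇐) holds.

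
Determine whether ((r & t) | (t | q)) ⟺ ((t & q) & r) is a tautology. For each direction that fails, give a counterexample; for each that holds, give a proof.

Only the converse holds.

(⇒) This fails. Under t = T, q = F, r = F, the left side is true but the right side is false.

(⇐) Assume the antecedent. If t is true, (r & t) | (t | q) reduces to true regardless of the other variables. If t is false, the antecedent cannot hold. Either way (r & t) | (t | q) holds.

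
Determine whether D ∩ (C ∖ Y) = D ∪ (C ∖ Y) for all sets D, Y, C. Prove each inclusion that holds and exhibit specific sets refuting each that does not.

Forward inclusion. Let x ∈ D ∩ (C ∖ Y). Then x ∈ D ∩ C and x ∉ Y, from which x ∈ D ∪ (C ∖ Y).

Reverse inclusion. This inclusion fails. Take D = {1}, Y = ∅, C = ∅; then 1 ∈ D ∪ (C ∖ Y) but 1 ∉ D ∩ (C ∖ Y).

(⊆) holds; (⊇) fails.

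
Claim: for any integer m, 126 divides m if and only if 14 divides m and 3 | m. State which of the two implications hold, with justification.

Only the forward implication holds.

(→) If 126 ∣ m, write m = 126q. Since 126 = 9·14, m = 14·(9q), so 14 ∣ m; and since 126 = 42·3, m = 3·(42q), so 3 ∣ m.

(←) This fails: take m = 42. Both 14 ∣ 42 and 3 ∣ 42, yet 42 is not a multiple of 126 (since 42 = 0·126 + 42), so 126 ∤ 42.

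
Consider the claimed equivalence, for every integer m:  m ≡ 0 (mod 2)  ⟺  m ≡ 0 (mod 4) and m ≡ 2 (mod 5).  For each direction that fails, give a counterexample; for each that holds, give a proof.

(⇒) This fails: m = 0 gives 0 ≡ 0 (mod 2) but 0 ≡ 0 (mod 5), so the conjunction on the right does not hold.

(⇐) Conversely, if m ≡ 0 (mod 4) and m ≡ 2 (mod 5), then by the Chinese remainder theorem m ≡ 12 (mod 20). Since 12 ≡ 0 (mod 2) and 2 ∣ 20, we get m ≡ 0 (mod 2).

The forward direction fails; the converse holds.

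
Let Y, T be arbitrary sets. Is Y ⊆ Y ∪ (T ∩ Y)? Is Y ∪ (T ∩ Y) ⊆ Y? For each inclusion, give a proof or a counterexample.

Forward inclusion. Let x ∈ Y. Then either x ∈ Y and x ∉ T; or x ∈ Y ∩ T. In each case x ∈ Y ∪ (T ∩ Y), so Y ⊆ Y ∪ (T ∩ Y).

Reverse inclusion. Let x ∈ Y ∪ (T ∩ Y). Then either x ∈ Y and x ∉ T; or x ∈ Y ∩ T. In each case x ∈ Y, so Y ∪ (T ∩ Y) ⊆ Y.

Both inclusions hold; the sets are equal.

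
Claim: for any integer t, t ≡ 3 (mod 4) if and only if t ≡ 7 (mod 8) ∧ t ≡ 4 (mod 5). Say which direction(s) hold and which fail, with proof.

Not equivalent: only (⇐) holds.

[⇒] This fails: t = 3 gives 3 ≡ 3 (mod 4) but 3 ≡ 3 (mod 8), so the conjunction on the right does not hold.

[⇐] Conversely, if t ≡ 7 (mod 8) and t ≡ 4 (mod 5), then by the Chinese remainder theorem t ≡ 39 (mod 40). Since 39 ≡ 3 (mod 4) and 4 ∣ 40, we get t ≡ 3 (mod 4).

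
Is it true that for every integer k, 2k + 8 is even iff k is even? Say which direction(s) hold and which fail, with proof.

Not equivalent: only (⇐) holds.

(→) This fails: take k = 7. Then 2k + 8 = 22, which is even, yet k = 7 is odd, not even.

(←) Suppose k is even. Since 2 is even, 2k is even for every k, so 2k + 8 has the same parity as 8, which is even. Hence 2k + 8 is even.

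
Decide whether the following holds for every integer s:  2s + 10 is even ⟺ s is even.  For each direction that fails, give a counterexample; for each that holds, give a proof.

(→) This fails: take s = 1. Then 2s + 10 = 12, which is even, yet s = 1 is odd, not even.

(←) Suppose s is even. Since 2 is even, 2s is even for every s, so 2s + 10 has the same parity as 10, which is even. Hence 2s + 10 is even.

(⇒) fails; (⇐) holds.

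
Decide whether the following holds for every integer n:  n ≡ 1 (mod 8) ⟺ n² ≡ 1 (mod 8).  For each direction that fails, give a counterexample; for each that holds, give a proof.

(←) This fails: take n = 3. Then 3² = 9 ≡ 1 (mod 8), yet 3 ≡ 3 (mod 8), not 1.

(→) Suppose n ≡ 1 (mod 8). Write n = 8j + 1. Then (8j + 1)² = 64j² + 16j + 1 = 8(8j² + 2j) + 1, so n² ≡ 1 (mod 8).

Only the forward implication holds.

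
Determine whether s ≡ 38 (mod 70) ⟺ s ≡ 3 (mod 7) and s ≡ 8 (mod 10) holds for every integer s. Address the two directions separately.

Both directions hold; the statement is true.

(⟹) Suppose s ≡ 38 (mod 70); write s = 70j + 38. Since 7 ∣ 70, reducing mod 7 gives s ≡ 38 ≡ 3 (mod 7); since 10 ∣ 70, reducing mod 10 gives s ≡ 38 ≡ 8 (mod 10).

(⟸) Conversely, if s ≡ 3 (mod 7) and s ≡ 8 (mod 10), then by the Chinese remainder theorem s ≡ 38 (mod 70). This is exactly s ≡ 38 (mod 70).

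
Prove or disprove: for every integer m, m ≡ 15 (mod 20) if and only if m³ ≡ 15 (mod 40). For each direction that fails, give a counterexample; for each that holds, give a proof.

Not equivalent: only (⇐) holds.

(⟹) This fails: take m = 35. Then 35 ≡ 15 (mod 20), but 35³ = 42875 ≡ 35 (mod 40), not 15.

(⟸) Conversely, the residues r modulo 40 with r³ ≡ 15 (mod 40) are exactly {15}, and each is ≡ 15 (mod 20).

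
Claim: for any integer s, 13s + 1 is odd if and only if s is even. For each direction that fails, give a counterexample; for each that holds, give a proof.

The biconditional holds.

Forward direction. Suppose 13s + 1 is odd. Since 13 is odd, 13s and s have the same parity, so 13s + 1 ≡ s + 1 (mod 2). As 1 is odd, 13s + 1 is odd exactly when s is even. Thus s is even.

Converse. Suppose s is even; write s = 2j. Then 13s + 1 = 13·(2j) + 1 = 2·13j + 1, which is odd.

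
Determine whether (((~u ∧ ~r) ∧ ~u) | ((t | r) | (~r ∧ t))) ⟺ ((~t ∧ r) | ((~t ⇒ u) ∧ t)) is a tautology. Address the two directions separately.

The forward direction fails; the converse holds.

Forward direction. This fails. Under t = F, u = F, r = F, the left side is true but the right side is false.

Converse. Assume the antecedent. If t is true, the consequent reduces to true regardless of the other variables. If t is false, the antecedent forces (t = F, u = F, r = T) or (t = F, u = T, r = T), and the consequent holds there. Either way the consequent holds.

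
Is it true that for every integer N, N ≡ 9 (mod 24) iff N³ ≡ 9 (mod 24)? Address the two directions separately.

Both directions hold; the statement is true.

(⇒) Suppose N ≡ 9 (mod 24). Write N = 24j + 9. Then (24j + 9)³ = 13824j³ + 15552j² + 5832j + 729 = 24(576j³ + 648j² + 243j + 30) + 9, so N³ ≡ 9 (mod 24).

(⇐) Conversely, suppose N³ ≡ 9 (mod 24). The only residue r in {0, …, 23} with r³ ≡ 9 (mod 24) is r = 9, so N ≡ 9 (mod 24).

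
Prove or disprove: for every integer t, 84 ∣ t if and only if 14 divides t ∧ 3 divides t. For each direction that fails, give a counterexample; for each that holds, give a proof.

(⇒) holds; (⇐) fails.

[⇒] If 84 ∣ t, write t = 84q. Since 84 = 6·14, t = 14·(6q), so 14 ∣ t; and since 84 = 28·3, t = 3·(28q), so 3 ∣ t.

[⇐] This fails: take t = 42. Both 14 ∣ 42 and 3 ∣ 42, yet 42 is not a multiple of 84 (since 42 = 0·84 + 42), so 84 ∤ 42.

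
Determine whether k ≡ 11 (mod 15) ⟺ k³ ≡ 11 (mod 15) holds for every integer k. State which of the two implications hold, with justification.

Both implications hold.

(⇒) Suppose k ≡ 11 (mod 15). Write k = 15j + 11. Then (15j + 11)³ = 3375j³ + 7425j² + 5445j + 1331 = 15(225j³ + 495j² + 363j + 88) + 11, so k³ ≡ 11 (mod 15).

(⇐) Conversely, suppose k³ ≡ 11 (mod 15). The only residue r in {0, …, 14} with r³ ≡ 11 (mod 15) is r = 11, so k ≡ 11 (mod 15).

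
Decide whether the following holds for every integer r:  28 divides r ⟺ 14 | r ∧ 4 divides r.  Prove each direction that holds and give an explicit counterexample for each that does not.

(⇒) If 28 ∣ r, write r = 28q. Since 28 = 2·14, r = 14·(2q), so 14 ∣ r; and since 28 = 7·4, r = 4·(7q), so 4 ∣ r.

(⇐) Suppose 14 ∣ r and 4 ∣ r. Any common multiple of 14 and 4 is a multiple of their lcm; here lcm(14, 4) = 14·4/gcd(14, 4) = 56/2 = 28, so 28 ∣ r.

Both implications hold.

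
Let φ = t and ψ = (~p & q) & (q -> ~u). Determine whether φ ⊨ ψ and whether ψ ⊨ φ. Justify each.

(⇒) fails and (⇐) fails.

(⟹) This fails. Under p = F, u = F, t = T, q = F, the left side is true but the right side is false.

(⟸) This fails. Under p = F, u = F, t = F, q = T, the left side is false but the right side is true.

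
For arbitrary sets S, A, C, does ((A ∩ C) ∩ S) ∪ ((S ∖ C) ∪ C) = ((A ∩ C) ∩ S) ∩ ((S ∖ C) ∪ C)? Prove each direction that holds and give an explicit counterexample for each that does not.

(⊆) fails; (⊇) holds.

(⊆) This inclusion fails. Take S = {1}, A = ∅, C = ∅; then 1 ∈ ((A ∩ C) ∩ S) ∪ ((S ∖ C) ∪ C) but 1 ∉ ((A ∩ C) ∩ S) ∩ ((S ∖ C) ∪ C).

(⊇) Let x ∈ ((A ∩ C) ∩ S) ∩ ((S ∖ C) ∪ C). Then x ∈ S ∩ A ∩ C, from which x ∈ ((A ∩ C) ∩ S) ∪ ((S ∖ C) ∪ C).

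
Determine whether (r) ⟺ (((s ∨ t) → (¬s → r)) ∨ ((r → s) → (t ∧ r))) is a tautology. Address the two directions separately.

(⇒) Assume the antecedent. If t is true, the antecedent forces (t = T, r = T, s = F) or (t = T, r = T, s = T), and the consequent holds there. If t is false, the consequent reduces to true regardless of the other variables. Either way the consequent holds.

(⇐) This fails. Under t = F, r = F, s = F, the left side is false but the right side is true.

Only the forward implication holds.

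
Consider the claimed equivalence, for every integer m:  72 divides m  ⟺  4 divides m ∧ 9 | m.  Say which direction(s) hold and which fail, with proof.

Only the forward implication holds.

(⇐) This fails: take m = 36. Both 4 ∣ 36 and 9 ∣ 36, yet 36 is not a multiple of 72 (since 36 = 0·72 + 36), so 72 ∤ 36.

(⇒) If 72 ∣ m, write m = 72q. Since 72 = 18·4, m = 4·(18q), so 4 ∣ m; and since 72 = 8·9, m = 9·(8q), so 9 ∣ m.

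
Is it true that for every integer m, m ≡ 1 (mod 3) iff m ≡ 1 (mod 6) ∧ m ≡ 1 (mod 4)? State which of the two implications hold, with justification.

Forward direction. This fails: m = 10 gives 10 ≡ 1 (mod 3) but 10 ≡ 4 (mod 6), so the conjunction on the right does not hold.

Converse. If m ≡ 1 (mod 6) and m ≡ 1 (mod 4), then by the Chinese remainder theorem m ≡ 1 (mod 12). Since 1 ≡ 1 (mod 3) and 3 ∣ 12, we get m ≡ 1 (mod 3).

Not equivalent: only (⇐) holds.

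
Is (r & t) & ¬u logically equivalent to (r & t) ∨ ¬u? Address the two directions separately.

(⟹) Assume the antecedent. If u is true, the antecedent cannot hold. If u is false, (r & t) ∨ ¬u reduces to true regardless of the other variables. Either way (r & t) ∨ ¬u holds.

(⟸) This fails. Under u = F, t = F, r = F, the left side is false but the right side is true.

(⇒) holds; (⇐) fails.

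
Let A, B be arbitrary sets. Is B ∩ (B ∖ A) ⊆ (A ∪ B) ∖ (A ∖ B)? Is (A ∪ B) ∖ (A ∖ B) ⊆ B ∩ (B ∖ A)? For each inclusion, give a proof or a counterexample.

The sets are not equal: only the forward inclusion holds.

(⟹) Let x ∈ B ∩ (B ∖ A). Then x ∈ B and x ∉ A, from which x ∈ (A ∪ B) ∖ (A ∖ B).

(⟸) This inclusion fails. Take A = {1}, B = {1}; then 1 ∈ (A ∪ B) ∖ (A ∖ B) but 1 ∉ B ∩ (B ∖ A).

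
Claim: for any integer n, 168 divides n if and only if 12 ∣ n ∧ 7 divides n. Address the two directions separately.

(⇒) holds; (⇐) fails.

[⇒] If 168 ∣ n, write n = 168q. Since 168 = 14·12, n = 12·(14q), so 12 ∣ n; and since 168 = 24·7, n = 7·(24q), so 7 ∣ n.

[⇐] This fails: take n = 84. Both 12 ∣ 84 and 7 ∣ 84, yet 84 is not a multiple of 168 (since 84 = 0·168 + 84), so 168 ∤ 84.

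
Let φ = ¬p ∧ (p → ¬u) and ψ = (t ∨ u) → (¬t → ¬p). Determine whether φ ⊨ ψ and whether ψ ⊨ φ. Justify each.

Converse. This fails. Under u = F, p = T, t = F, the left side is false but the right side is true.

Forward direction. Assume the antecedent. If u is true, the antecedent forces (u = T, p = F, t = F) or (u = T, p = F, t = T), and (t ∨ u) → (¬t → ¬p) holds there. If u is false, (t ∨ u) → (¬t → ¬p) reduces to true regardless of the other variables. Either way (t ∨ u) → (¬t → ¬p) holds.

The forward direction holds; the converse fails.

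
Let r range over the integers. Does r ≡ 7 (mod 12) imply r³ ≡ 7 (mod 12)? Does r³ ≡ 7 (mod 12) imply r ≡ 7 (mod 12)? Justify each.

Converse. For the converse, argue contrapositively. If r ≢ 7 (mod 12), then r is congruent to one of 0, 1, 2, 3, 4, 5, 6, 8, 9, 10, 11 modulo 12, and these give r³ ≡ 0, 1, 8, 3, 4, 5, 0, 8, 9, 4, 11 respectively — never 7.

Forward direction. Suppose r ≡ 7 (mod 12). Write r = 12j + 7. Then (12j + 7)³ = 1728j³ + 3024j² + 1764j + 343 = 12(144j³ + 252j² + 147j + 28) + 7, so r³ ≡ 7 (mod 12).

Both directions hold; the statement is true.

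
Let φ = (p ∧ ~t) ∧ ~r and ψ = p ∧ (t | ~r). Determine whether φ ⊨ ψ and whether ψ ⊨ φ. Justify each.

Forward direction. Assume the antecedent. If t is true, the antecedent cannot hold. If t is false, the antecedent forces (t = F, r = F, p = T), and p ∧ (t | ~r) holds there. Either way p ∧ (t | ~r) holds.

Converse. This fails. Under t = T, r = F, p = T, the left side is false but the right side is true.

Only the forward direction holds.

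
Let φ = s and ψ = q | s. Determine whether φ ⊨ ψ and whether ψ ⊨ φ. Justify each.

(⇒) holds; (⇐) fails.

(⇒) Assume the antecedent. If s is true, q | s reduces to true regardless of the other variables. If s is false, the antecedent cannot hold. Either way q | s holds.

(⇐) This fails. Under s = F, q = T, the left side is false but the right side is true.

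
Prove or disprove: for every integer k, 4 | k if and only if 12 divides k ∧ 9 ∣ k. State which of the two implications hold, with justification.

Converse. Suppose 12 ∣ k and 9 ∣ k. Any common multiple of 12 and 9 is a multiple of their lcm; here lcm(12, 9) = 12·9/gcd(12, 9) = 108/3 = 36, so 36 ∣ k. Since 4 ∣ 36, it follows that 4 ∣ k.

Forward direction. This fails: take k = 4. Certainly 4 ∣ 4, but 12 ∤ 4.

Only the reverse direction holds.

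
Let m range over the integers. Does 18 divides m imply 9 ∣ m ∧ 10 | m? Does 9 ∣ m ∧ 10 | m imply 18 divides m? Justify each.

Not equivalent: only (⇐) holds.

(⇐) Suppose 9 ∣ m and 10 ∣ m. Any common multiple of 9 and 10 is a multiple of their lcm; here gcd(9, 10) = 1, so lcm(9, 10) = 9·10 = 90, so 90 ∣ m. Since 18 ∣ 90, it follows that 18 ∣ m.

(⇒) This fails: take m = 18. Certainly 18 ∣ 18, but 10 ∤ 18.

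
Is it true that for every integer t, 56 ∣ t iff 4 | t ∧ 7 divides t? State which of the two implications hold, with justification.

(⟸) This fails: take t = 28. Both 4 ∣ 28 and 7 ∣ 28, yet 28 is not a multiple of 56 (since 28 = 0·56 + 28), so 56 ∤ 28.

(⟹) If 56 ∣ t, write t = 56q. Since 56 = 14·4, t = 4·(14q), so 4 ∣ t; and since 56 = 8·7, t = 7·(8q), so 7 ∣ t.

(⇒) holds; (⇐) fails.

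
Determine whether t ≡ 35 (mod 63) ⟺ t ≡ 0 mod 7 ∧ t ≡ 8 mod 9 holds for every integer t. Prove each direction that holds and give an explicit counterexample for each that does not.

Forward direction. Suppose t ≡ 35 (mod 63); write t = 63j + 35. Since 7 ∣ 63, reducing mod 7 gives t ≡ 35 ≡ 0 (mod 7); since 9 ∣ 63, reducing mod 9 gives t ≡ 35 ≡ 8 (mod 9).

Converse. If t ≡ 0 (mod 7) and t ≡ 8 (mod 9), then by the Chinese remainder theorem t ≡ 35 (mod 63). This is exactly t ≡ 35 (mod 63).

The biconditional holds.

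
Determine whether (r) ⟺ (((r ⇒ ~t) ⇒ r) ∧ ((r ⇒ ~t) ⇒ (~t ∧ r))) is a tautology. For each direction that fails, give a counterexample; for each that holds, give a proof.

(⟸) Assume the antecedent. If r is true, r reduces to true regardless of the other variables. If r is false, the antecedent cannot hold. Either way r holds.

(⟹) Assume the antecedent. If r is true, the consequent reduces to true regardless of the other variables. If r is false, the antecedent cannot hold. Either way the consequent holds.

Both directions hold.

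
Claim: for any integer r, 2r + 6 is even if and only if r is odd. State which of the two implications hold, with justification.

(⟹) This fails: take r = 6. Then 2r + 6 = 18, which is even, yet r = 6 is even, not odd.

(⟸) Suppose r is odd. Since 2 is even, 2r is even for every r, so 2r + 6 has the same parity as 6, which is even. Hence 2r + 6 is even.

Only the converse holds.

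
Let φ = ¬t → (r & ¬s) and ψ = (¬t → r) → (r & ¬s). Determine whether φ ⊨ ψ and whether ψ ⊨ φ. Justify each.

(⟹) This fails. Under r = F, s = F, t = T, the left side is true but the right side is false.

(⟸) This fails. Under r = F, s = F, t = F, the left side is false but the right side is true.

Neither implication holds.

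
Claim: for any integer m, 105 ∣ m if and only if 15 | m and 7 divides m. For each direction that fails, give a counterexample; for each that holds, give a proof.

The biconditional holds.

Forward direction. If 105 ∣ m, write m = 105q. Since 105 = 7·15, m = 15·(7q), so 15 ∣ m; and since 105 = 15·7, m = 7·(15q), so 7 ∣ m.

Converse. Suppose 15 ∣ m and 7 ∣ m. Any common multiple of 15 and 7 is a multiple of their lcm; here gcd(15, 7) = 1, so lcm(15, 7) = 15·7 = 105, so 105 ∣ m.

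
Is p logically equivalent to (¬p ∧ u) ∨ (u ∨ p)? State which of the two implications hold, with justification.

Only the forward implication holds.

(⇒) Assume the antecedent. If p is true, (¬p ∧ u) ∨ (u ∨ p) reduces to true regardless of the other variables. If p is false, the antecedent cannot hold. Either way (¬p ∧ u) ∨ (u ∨ p) holds.

(⇐) This fails. Under p = F, u = T, the left side is false but the right side is true.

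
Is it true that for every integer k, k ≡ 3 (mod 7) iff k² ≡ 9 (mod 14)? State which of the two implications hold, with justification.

Forward direction. This fails: take k = 10. Then 10 ≡ 3 (mod 7), but 10² = 100 ≡ 2 (mod 14), not 9.

Converse. This fails: take k = 11. Then 11² = 121 ≡ 9 (mod 14), yet 11 ≡ 4 (mod 7), not 3.

Both directions fail.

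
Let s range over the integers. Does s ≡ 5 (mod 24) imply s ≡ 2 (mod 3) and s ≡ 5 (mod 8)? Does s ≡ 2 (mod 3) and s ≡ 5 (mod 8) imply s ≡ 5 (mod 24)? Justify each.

Both directions hold.

[⇒] Suppose s ≡ 5 (mod 24); write s = 24j + 5. Since 3 ∣ 24, reducing mod 3 gives s ≡ 5 ≡ 2 (mod 3); since 8 ∣ 24, reducing mod 8 gives s ≡ 5 (mod 8).

[⇐] Conversely, if s ≡ 2 (mod 3) and s ≡ 5 (mod 8), then by the Chinese remainder theorem s ≡ 5 (mod 24). This is exactly s ≡ 5 (mod 24).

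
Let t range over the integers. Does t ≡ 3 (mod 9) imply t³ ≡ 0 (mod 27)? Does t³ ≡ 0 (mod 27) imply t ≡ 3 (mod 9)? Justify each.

(⇐) This fails: take t = 0. Then 0³ = 0 ≡ 0 (mod 27), yet 0 ≡ 0 (mod 9), not 3.

(⇒) Suppose t ≡ 3 (mod 9). Working modulo 27, t ∈ {3, 12, 21}; for each such r, r³ ≡ 0 (mod 27).

The forward direction holds; the converse fails.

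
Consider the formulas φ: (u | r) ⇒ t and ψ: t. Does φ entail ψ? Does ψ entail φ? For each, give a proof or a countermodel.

Only the converse holds.

(⇒) This fails. Under u = F, t = F, r = F, the left side is true but the right side is false.

(⇐) Assume the antecedent. If u is true, the antecedent forces (u = T, t = T, r = F) or (u = T, t = T, r = T), and (u | r) ⇒ t holds there. If u is false, the antecedent forces (u = F, t = T, r = F) or (u = F, t = T, r = T), and (u | r) ⇒ t holds there. Either way (u | r) ⇒ t holds.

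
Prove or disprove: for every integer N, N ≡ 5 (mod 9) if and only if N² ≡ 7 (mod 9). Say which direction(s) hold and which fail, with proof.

The forward direction holds; the converse fails.

(⇒) Suppose N ≡ 5 (mod 9). Write N = 9j + 5. Then (9j + 5)² = 81j² + 90j + 25 = 9(9j² + 10j + 2) + 7, so N² ≡ 7 (mod 9).

(⇐) This fails: take N = 4. Then 4² = 16 ≡ 7 (mod 9), yet 4 ≡ 4 (mod 9), not 5.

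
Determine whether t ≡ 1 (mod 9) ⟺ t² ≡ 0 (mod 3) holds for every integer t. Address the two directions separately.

(⇒) This fails: take t = 1. Then 1 ≡ 1 (mod 9), but 1² = 1 ≡ 1 (mod 3), not 0.

(⇐) This fails: take t = 0. Then 0² = 0 ≡ 0 (mod 3), yet 0 ≡ 0 (mod 9), not 1.

Both directions fail.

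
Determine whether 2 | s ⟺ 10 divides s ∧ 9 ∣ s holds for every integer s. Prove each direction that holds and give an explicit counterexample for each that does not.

(⇒) fails; (⇐) holds.

(→) This fails: take s = 2. Certainly 2 ∣ 2, but 10 ∤ 2.

(←) Suppose 10 ∣ s and 9 ∣ s. Any common multiple of 10 and 9 is a multiple of their lcm; here gcd(10, 9) = 1, so lcm(10, 9) = 10·9 = 90, so 90 ∣ s. Since 2 ∣ 90, it follows that 2 ∣ s.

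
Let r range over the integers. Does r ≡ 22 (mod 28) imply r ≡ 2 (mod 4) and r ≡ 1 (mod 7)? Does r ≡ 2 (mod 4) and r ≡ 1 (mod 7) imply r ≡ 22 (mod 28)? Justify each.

(⟹) Suppose r ≡ 22 (mod 28); write r = 28j + 22. Since 4 ∣ 28, reducing mod 4 gives r ≡ 22 ≡ 2 (mod 4); since 7 ∣ 28, reducing mod 7 gives r ≡ 22 ≡ 1 (mod 7).

(⟸) Conversely, if r ≡ 2 (mod 4) and r ≡ 1 (mod 7), then by the Chinese remainder theorem r ≡ 22 (mod 28). This is exactly r ≡ 22 (mod 28).

Both directions hold; the statement is true.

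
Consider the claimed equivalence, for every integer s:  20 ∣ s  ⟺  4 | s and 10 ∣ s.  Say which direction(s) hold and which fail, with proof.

(→) If 20 ∣ s, write s = 20q. Since 20 = 5·4, s = 4·(5q), so 4 ∣ s; and since 20 = 2·10, s = 10·(2q), so 10 ∣ s.

(←) Suppose 4 ∣ s and 10 ∣ s. Any common multiple of 4 and 10 is a multiple of their lcm; here lcm(4, 10) = 4·10/gcd(4, 10) = 40/2 = 20, so 20 ∣ s.

Both directions hold; the statement is true.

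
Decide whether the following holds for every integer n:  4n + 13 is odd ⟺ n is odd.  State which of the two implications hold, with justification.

Not equivalent: only (⇐) holds.

(⟹) This fails: take n = 0. Then 4n + 13 = 13, which is odd, yet n = 0 is even, not odd.

(⟸) Suppose n is odd. Since 4 is even, 4n is even for every n, so 4n + 13 has the same parity as 13, which is odd. Hence 4n + 13 is odd.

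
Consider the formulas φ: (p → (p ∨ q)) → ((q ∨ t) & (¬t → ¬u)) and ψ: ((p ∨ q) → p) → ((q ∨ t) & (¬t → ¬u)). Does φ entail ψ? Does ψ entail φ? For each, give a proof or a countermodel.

Not equivalent: only (⇒) holds.

(⇒) Assume the antecedent. If t is true, the consequent reduces to true regardless of the other variables. If t is false, the antecedent forces (t = F, q = T, p = F, u = F) or (t = F, q = T, p = T, u = F), and the consequent holds there. Either way the consequent holds.

(⇐) This fails. Under t = F, q = T, p = F, u = T, the left side is false but the right side is true.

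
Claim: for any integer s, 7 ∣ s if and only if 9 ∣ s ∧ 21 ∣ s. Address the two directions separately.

Forward direction. This fails: take s = 7. Certainly 7 ∣ 7, but 9 ∤ 7.

Converse. Suppose 9 ∣ s and 21 ∣ s. Any common multiple of 9 and 21 is a multiple of their lcm; here lcm(9, 21) = 9·21/gcd(9, 21) = 189/3 = 63, so 63 ∣ s. Since 7 ∣ 63, it follows that 7 ∣ s.

(⇒) fails; (⇐) holds.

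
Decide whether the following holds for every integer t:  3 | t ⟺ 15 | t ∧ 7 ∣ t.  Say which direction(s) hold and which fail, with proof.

(→) This fails: take t = 3. Certainly 3 ∣ 3, but 15 ∤ 3.

(←) Suppose 15 ∣ t and 7 ∣ t. Any common multiple of 15 and 7 is a multiple of their lcm; here gcd(15, 7) = 1, so lcm(15, 7) = 15·7 = 105, so 105 ∣ t. Since 3 ∣ 105, it follows that 3 ∣ t.

Not equivalent: only (⇐) holds.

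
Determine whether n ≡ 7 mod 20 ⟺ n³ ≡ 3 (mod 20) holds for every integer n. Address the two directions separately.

The biconditional holds.

(→) Suppose n ≡ 7 mod 20. Write n = 20j + 7. Then (20j + 7)³ = 8000j³ + 8400j² + 2940j + 343 = 20(400j³ + 420j² + 147j + 17) + 3, so n³ ≡ 3 (mod 20).

(←) Conversely, suppose n³ ≡ 3 (mod 20). The only residue r in {0, …, 19} with r³ ≡ 3 (mod 20) is r = 7, so n ≡ 7 (mod 20).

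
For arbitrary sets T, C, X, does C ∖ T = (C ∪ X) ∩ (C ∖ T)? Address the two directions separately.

Forward inclusion. Let x ∈ C ∖ T. Then either x ∈ C and x ∉ T, X; or x ∈ C ∩ X and x ∉ T. In each case x ∈ (C ∪ X) ∩ (C ∖ T), so C ∖ T ⊆ (C ∪ X) ∩ (C ∖ T).

Reverse inclusion. Let x ∈ (C ∪ X) ∩ (C ∖ T). Then either x ∈ C and x ∉ T, X; or x ∈ C ∩ X and x ∉ T. In each case x ∈ C ∖ T, so (C ∪ X) ∩ (C ∖ T) ⊆ C ∖ T.

Both inclusions hold.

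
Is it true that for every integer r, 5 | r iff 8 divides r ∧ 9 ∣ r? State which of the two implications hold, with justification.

Both directions fail.

[⇒] This fails: take r = 5. Certainly 5 ∣ 5, but 8 ∤ 5.

[⇐] This fails: take r = 72. Both 8 ∣ 72 and 9 ∣ 72, yet 72 is not a multiple of 5 (since 72 = 14·5 + 2), so 5 ∤ 72.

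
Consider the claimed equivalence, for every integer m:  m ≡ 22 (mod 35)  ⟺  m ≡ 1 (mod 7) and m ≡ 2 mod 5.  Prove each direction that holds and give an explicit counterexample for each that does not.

(⇒) Suppose m ≡ 22 (mod 35); write m = 35j + 22. Since 7 ∣ 35, reducing mod 7 gives m ≡ 22 ≡ 1 (mod 7); since 5 ∣ 35, reducing mod 5 gives m ≡ 22 ≡ 2 (mod 5).

(⇐) Conversely, if m ≡ 1 (mod 7) and m ≡ 2 (mod 5), then by the Chinese remainder theorem m ≡ 22 (mod 35). This is exactly m ≡ 22 (mod 35).

Both directions hold; the statement is true.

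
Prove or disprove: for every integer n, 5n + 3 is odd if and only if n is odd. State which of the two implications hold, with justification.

(⇒) This fails: n = 0 gives 5n + 3 = 3, which is odd, but 0 is even, not odd.

(⇐) This also fails: n = 7 is odd, but 5n + 3 = 38 is even, not odd.

(⇒) fails and (⇐) fails.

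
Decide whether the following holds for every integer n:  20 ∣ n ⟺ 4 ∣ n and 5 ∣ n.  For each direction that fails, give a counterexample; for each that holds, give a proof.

[⇒] If 20 ∣ n, write n = 20q. Since 20 = 5·4, n = 4·(5q), so 4 ∣ n; and since 20 = 4·5, n = 5·(4q), so 5 ∣ n.

[⇐] Suppose 4 ∣ n and 5 ∣ n. Any common multiple of 4 and 5 is a multiple of their lcm; here gcd(4, 5) = 1, so lcm(4, 5) = 4·5 = 20, so 20 ∣ n.

Both directions hold; the statement is true.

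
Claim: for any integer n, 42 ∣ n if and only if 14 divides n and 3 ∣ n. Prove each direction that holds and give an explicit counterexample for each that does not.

Equivalent; both directions hold.

[⇒] If 42 ∣ n, write n = 42q. Since 42 = 3·14, n = 14·(3q), so 14 ∣ n; and since 42 = 14·3, n = 3·(14q), so 3 ∣ n.

[⇐] Suppose 14 ∣ n and 3 ∣ n. Any common multiple of 14 and 3 is a multiple of their lcm; here gcd(14, 3) = 1, so lcm(14, 3) = 14·3 = 42, so 42 ∣ n.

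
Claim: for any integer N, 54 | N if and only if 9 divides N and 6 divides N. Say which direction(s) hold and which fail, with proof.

Not equivalent: only (⇒) holds.

(→) If 54 ∣ N, write N = 54q. Since 54 = 6·9, N = 9·(6q), so 9 ∣ N; and since 54 = 9·6, N = 6·(9q), so 6 ∣ N.

(←) This fails: take N = 18. Both 9 ∣ 18 and 6 ∣ 18, yet 18 is not a multiple of 54 (since 18 = 0·54 + 18), so 54 ∤ 18.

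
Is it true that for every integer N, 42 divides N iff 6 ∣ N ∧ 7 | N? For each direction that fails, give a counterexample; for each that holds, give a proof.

(⟹) If 42 ∣ N, write N = 42q. Since 42 = 7·6, N = 6·(7q), so 6 ∣ N; and since 42 = 6·7, N = 7·(6q), so 7 ∣ N.

(⟸) Suppose 6 ∣ N and 7 ∣ N. Any common multiple of 6 and 7 is a multiple of their lcm; here gcd(6, 7) = 1, so lcm(6, 7) = 6·7 = 42, so 42 ∣ N.

Equivalent; both directions hold.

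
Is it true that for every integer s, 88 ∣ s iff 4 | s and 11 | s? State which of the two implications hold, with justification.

(⇒) If 88 ∣ s, write s = 88q. Since 88 = 22·4, s = 4·(22q), so 4 ∣ s; and since 88 = 8·11, s = 11·(8q), so 11 ∣ s.

(⇐) This fails: take s = 44. Both 4 ∣ 44 and 11 ∣ 44, yet 44 is not a multiple of 88 (since 44 = 0·88 + 44), so 88 ∤ 44.

The forward direction holds; the converse fails.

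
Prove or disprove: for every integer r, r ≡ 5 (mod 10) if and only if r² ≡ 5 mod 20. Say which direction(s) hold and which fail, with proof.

Equivalent; both directions hold.

[⇒] Suppose r ≡ 5 (mod 10). Working modulo 20, r ∈ {5, 15}; for each such r, r² ≡ 5 (mod 20).

[⇐] Conversely, the residues r modulo 20 with r² ≡ 5 (mod 20) are exactly {5, 15}, and each is ≡ 5 (mod 10).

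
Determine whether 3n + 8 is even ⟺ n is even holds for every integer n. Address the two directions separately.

Equivalent; both directions hold.

(⇐) Suppose n is even; write n = 2j. Then 3n + 8 = 3·(2j) + 8 = 2·3j + 8, which is even.

(⇒) Suppose 3n + 8 is even. Since 3 is odd, 3n and n have the same parity, so 3n + 8 ≡ n + 8 (mod 2). As 8 is even, 3n + 8 is even exactly when n is even. Thus n is even.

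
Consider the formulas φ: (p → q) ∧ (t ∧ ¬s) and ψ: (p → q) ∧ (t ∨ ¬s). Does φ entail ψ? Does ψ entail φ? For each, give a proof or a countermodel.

Converse. This fails. Under s = F, t = F, p = F, q = F, the left side is false but the right side is true.

Forward direction. Assume the antecedent. If p is true, the antecedent forces (s = F, t = T, p = T, q = T), and (p → q) ∧ (t ∨ ¬s) holds there. If p is false, the antecedent forces (s = F, t = T, p = F, q = F) or (s = F, t = T, p = F, q = T), and (p → q) ∧ (t ∨ ¬s) holds there. Either way (p → q) ∧ (t ∨ ¬s) holds.

Not equivalent: only (⇒) holds.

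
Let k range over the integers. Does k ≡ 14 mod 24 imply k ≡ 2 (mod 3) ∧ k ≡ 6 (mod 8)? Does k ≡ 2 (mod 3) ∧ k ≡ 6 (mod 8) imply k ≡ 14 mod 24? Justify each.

Equivalent; both directions hold.

(⇐) If k ≡ 2 (mod 3) and k ≡ 6 (mod 8), then by the Chinese remainder theorem k ≡ 14 (mod 24). This is exactly k ≡ 14 (mod 24).

(⇒) Suppose k ≡ 14 (mod 24); write k = 24j + 14. Since 3 ∣ 24, reducing mod 3 gives k ≡ 14 ≡ 2 (mod 3); since 8 ∣ 24, reducing mod 8 gives k ≡ 14 ≡ 6 (mod 8).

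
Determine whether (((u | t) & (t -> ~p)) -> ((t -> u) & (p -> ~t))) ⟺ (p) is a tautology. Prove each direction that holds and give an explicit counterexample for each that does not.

Not equivalent: only (⇐) holds.

Converse. Assume the antecedent. If u is true, the consequent reduces to true regardless of the other variables. If u is false, the antecedent forces (u = F, t = F, p = T) or (u = F, t = T, p = T), and the consequent holds there. Either way the consequent holds.

Forward direction. This fails. Under u = F, t = F, p = F, the left side is true but the right side is false.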